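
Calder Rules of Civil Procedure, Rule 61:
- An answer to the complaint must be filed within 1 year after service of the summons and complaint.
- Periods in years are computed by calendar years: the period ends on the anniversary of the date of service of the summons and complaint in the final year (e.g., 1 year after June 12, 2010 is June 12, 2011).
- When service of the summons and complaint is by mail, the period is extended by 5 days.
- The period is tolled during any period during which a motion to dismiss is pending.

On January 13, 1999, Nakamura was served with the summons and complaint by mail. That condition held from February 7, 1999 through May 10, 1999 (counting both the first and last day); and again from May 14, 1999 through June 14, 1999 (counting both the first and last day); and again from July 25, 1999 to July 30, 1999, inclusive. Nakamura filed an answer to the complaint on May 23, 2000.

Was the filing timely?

Yes

1 year after January 13, 1999 is January 13, 2000.
Service was by mail, adding 5 days: January 13, 2000 + 5 days = January 18, 2000.
From February 7, 1999 through May 10, 1999 inclusive is 93 days; tolling adds 93 days: January 18, 2000 + 93 days = April 20, 2000.
From May 14, 1999 through June 14, 1999 inclusive is 32 days; tolling adds 32 days: April 20, 2000 + 32 days = May 22, 2000.
From July 25, 1999 through July 30, 1999 inclusive is 6 days; tolling adds 6 days: May 22, 2000 + 6 days = May 28, 2000.
The deadline is May 28, 2000; the filing on May 23, 2000 is on or before that date.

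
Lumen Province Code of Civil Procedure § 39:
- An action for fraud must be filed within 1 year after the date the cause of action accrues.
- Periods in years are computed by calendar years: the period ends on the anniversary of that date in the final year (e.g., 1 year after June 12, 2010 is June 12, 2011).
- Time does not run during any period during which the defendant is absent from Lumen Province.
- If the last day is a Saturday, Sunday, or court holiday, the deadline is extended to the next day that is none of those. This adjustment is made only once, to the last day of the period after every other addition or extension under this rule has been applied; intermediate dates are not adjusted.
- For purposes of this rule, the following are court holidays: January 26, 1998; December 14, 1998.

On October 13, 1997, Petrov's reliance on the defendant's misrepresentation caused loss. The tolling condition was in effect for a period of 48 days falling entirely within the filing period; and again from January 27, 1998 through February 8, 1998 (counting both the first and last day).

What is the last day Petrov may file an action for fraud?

December 15, 1998

1 year after October 13, 1997 is October 13, 1998.
Tolling adds 48 days: October 13, 1998 + 48 days = November 30, 1998.
From January 27, 1998 through February 8, 1998 inclusive is 13 days; tolling adds 13 days: November 30, 1998 + 13 days = December 13, 1998.
December 13, 1998 is Sunday; December 14, 1998 is a listed holiday. The next qualifying day is December 15, 1998.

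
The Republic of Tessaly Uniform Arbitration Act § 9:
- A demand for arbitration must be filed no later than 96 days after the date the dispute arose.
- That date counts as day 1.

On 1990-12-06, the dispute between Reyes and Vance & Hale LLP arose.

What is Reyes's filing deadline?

Counting 1990-12-06 as day 1, day 96 is March 11, 1991.

March 11, 1991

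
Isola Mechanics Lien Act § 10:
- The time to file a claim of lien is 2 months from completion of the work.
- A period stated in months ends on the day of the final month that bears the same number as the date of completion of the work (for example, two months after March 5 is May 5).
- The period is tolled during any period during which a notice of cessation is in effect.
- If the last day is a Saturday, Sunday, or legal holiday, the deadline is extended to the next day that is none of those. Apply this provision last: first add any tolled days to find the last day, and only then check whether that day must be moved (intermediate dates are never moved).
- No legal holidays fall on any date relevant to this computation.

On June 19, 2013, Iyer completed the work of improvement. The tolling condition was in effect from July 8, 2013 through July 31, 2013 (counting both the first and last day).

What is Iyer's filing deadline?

September 12, 2013

2 months after June 19, 2013 is August 19, 2013.
From July 8, 2013 through July 31, 2013 inclusive is 24 days; tolling adds 24 days: August 19, 2013 + 24 days = September 12, 2013.
September 12, 2013 is a Thursday and not a legal holiday, so no extension applies.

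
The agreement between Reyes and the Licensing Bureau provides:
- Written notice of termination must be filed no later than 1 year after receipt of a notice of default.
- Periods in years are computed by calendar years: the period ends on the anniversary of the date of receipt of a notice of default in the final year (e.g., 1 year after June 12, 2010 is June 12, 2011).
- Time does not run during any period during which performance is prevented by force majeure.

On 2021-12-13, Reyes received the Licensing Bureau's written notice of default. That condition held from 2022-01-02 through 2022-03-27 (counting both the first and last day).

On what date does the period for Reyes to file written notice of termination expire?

1 year after 2021-12-13 is December 13, 2022.
From January 2, 2022 through March 27, 2022 inclusive is 85 days; tolling adds 85 days: December 13, 2022 + 85 days = March 8, 2023.

March 8, 2023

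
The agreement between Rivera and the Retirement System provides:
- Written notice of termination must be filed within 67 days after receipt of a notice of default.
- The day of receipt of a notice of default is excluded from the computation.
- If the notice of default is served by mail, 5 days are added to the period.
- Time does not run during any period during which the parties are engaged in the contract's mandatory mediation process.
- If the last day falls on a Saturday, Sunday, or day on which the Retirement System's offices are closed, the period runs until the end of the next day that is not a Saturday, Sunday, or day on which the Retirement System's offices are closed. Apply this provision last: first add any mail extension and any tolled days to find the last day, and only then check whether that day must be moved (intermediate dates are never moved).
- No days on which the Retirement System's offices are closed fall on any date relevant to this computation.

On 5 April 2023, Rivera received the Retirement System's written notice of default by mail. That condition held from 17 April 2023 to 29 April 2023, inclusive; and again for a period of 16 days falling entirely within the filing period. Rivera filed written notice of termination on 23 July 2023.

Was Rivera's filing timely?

No

67 days after 5 April 2023 is June 11, 2023.
Service was by mail, adding 5 days: June 11, 2023 + 5 days = June 16, 2023.
From April 17, 2023 through April 29, 2023 inclusive is 13 days; tolling adds 13 days: June 16, 2023 + 13 days = June 29, 2023.
Tolling adds 16 days: June 29, 2023 + 16 days = July 15, 2023.
July 15, 2023 is Saturday; July 16, 2023 is Sunday. The next qualifying day is July 17, 2023.
The deadline is July 17, 2023; the filing on July 23, 2023 is after that date.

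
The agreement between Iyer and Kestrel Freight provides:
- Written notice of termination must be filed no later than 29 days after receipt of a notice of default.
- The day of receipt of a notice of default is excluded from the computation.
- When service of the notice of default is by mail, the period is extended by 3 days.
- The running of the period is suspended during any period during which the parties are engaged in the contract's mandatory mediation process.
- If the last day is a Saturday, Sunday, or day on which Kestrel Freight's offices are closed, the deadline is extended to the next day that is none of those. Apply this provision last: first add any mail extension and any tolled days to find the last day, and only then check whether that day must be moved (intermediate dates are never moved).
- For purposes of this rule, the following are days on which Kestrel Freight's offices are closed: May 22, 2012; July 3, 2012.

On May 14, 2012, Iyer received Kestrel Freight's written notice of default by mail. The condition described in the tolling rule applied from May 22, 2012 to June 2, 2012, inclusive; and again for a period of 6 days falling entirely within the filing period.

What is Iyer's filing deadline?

July 4, 2012

29 days after May 14, 2012 is June 12, 2012.
Service was by mail, adding 3 days: June 12, 2012 + 3 days = June 15, 2012.
From May 22, 2012 through June 2, 2012 inclusive is 12 days; tolling adds 12 days: June 15, 2012 + 12 days = June 27, 2012.
Tolling adds 6 days: June 27, 2012 + 6 days = July 3, 2012.
July 3, 2012 is a listed holiday. The next qualifying day is July 4, 2012.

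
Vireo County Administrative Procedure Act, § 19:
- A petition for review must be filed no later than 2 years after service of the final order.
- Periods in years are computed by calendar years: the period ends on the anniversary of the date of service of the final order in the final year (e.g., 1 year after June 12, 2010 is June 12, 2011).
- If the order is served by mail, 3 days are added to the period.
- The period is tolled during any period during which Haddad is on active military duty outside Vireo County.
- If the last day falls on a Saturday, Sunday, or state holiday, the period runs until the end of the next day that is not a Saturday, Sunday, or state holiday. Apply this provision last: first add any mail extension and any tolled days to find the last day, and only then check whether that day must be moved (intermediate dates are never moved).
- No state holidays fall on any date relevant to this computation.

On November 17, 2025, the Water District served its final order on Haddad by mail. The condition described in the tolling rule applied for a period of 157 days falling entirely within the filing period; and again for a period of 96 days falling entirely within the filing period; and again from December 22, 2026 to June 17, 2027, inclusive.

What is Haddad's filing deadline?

January 24, 2029

2 years after November 17, 2025 is November 17, 2027.
Service was by mail, adding 3 days: November 17, 2027 + 3 days = November 20, 2027.
Tolling adds 157 days: November 20, 2027 + 157 days = April 25, 2028.
Tolling adds 96 days: April 25, 2028 + 96 days = July 30, 2028.
From December 22, 2026 through June 17, 2027 inclusive is 178 days; tolling adds 178 days: July 30, 2028 + 178 days = January 24, 2029.
January 24, 2029 is a Wednesday and not a state holiday, so no extension applies.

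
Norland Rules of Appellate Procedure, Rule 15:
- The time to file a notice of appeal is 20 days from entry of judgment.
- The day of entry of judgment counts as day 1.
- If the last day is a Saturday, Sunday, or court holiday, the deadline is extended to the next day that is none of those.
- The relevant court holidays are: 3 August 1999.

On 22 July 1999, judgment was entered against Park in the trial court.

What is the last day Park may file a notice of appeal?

August 10, 1999

Counting 22 July 1999 as day 1, day 20 is August 10, 1999.
August 10, 1999 is a Tuesday and not a court holiday, so no extension applies.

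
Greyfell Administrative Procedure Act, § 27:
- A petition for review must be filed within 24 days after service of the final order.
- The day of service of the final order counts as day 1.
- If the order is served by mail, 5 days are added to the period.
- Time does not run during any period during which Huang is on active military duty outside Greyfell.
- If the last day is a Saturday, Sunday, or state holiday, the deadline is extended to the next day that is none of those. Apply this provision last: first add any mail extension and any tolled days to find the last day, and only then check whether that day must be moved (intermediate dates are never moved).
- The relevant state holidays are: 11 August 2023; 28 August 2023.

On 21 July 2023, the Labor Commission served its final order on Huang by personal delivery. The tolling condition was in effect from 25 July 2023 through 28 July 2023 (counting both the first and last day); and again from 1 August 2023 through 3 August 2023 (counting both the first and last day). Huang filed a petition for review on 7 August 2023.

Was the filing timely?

Yes

Counting 21 July 2023 as day 1, day 24 is August 13, 2023.
Service was not by mail, so no mail extension applies.
From July 25, 2023 through July 28, 2023 inclusive is 4 days; tolling adds 4 days: August 13, 2023 + 4 days = August 17, 2023.
From August 1, 2023 through August 3, 2023 inclusive is 3 days; tolling adds 3 days: August 17, 2023 + 3 days = August 20, 2023.
August 20, 2023 is Sunday. The next qualifying day is August 21, 2023.
The deadline is August 21, 2023; the filing on August 7, 2023 is on or before that date.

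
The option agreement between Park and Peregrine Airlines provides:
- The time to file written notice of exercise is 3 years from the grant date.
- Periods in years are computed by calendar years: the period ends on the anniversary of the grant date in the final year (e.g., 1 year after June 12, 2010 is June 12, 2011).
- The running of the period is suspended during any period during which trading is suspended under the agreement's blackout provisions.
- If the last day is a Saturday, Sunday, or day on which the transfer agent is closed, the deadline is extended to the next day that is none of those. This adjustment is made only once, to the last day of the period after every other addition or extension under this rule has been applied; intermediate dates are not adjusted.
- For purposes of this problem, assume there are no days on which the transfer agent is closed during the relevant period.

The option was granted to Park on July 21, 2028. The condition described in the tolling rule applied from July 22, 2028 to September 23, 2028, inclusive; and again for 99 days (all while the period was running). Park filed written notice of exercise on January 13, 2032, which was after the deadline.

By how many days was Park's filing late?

13 days

3 years after July 21, 2028 is July 21, 2031.
From July 22, 2028 through September 23, 2028 inclusive is 64 days; tolling adds 64 days: July 21, 2031 + 64 days = September 23, 2031.
Tolling adds 99 days: September 23, 2031 + 99 days = December 31, 2031.
December 31, 2031 is a Wednesday and not a day on which the transfer agent is closed, so no extension applies.
The deadline is December 31, 2031; from December 31, 2031 to January 13, 2032 is 13 days.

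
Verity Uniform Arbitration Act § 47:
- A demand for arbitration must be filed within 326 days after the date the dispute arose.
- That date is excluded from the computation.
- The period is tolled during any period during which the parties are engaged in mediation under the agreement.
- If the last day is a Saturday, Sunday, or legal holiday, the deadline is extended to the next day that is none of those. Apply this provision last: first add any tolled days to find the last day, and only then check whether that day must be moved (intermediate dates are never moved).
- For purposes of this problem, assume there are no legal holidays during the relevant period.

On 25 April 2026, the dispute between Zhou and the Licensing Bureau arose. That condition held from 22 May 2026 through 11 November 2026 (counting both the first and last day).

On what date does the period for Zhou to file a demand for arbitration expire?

September 7, 2027

326 days after 25 April 2026 is March 17, 2027.
From May 22, 2026 through November 11, 2026 inclusive is 174 days; tolling adds 174 days: March 17, 2027 + 174 days = September 7, 2027.
September 7, 2027 is a Tuesday and not a legal holiday, so no extension applies.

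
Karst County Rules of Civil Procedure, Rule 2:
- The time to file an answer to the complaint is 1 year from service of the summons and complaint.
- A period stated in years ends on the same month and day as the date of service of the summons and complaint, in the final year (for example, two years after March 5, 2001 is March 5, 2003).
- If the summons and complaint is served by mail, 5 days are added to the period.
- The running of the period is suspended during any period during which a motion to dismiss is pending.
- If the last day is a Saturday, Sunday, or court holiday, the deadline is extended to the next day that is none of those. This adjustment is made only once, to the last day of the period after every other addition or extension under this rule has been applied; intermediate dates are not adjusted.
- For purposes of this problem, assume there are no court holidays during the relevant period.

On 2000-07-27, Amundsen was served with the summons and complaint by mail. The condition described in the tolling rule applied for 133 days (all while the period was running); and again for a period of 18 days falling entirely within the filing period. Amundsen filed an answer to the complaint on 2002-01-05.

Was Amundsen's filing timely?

1 year after 2000-07-27 is July 27, 2001.
Service was by mail, adding 5 days: July 27, 2001 + 5 days = August 1, 2001.
Tolling adds 133 days: August 1, 2001 + 133 days = December 12, 2001.
Tolling adds 18 days: December 12, 2001 + 18 days = December 30, 2001.
December 30, 2001 is Sunday. The next qualifying day is December 31, 2001.
The deadline is December 31, 2001; the filing on January 5, 2002 is after that date.

No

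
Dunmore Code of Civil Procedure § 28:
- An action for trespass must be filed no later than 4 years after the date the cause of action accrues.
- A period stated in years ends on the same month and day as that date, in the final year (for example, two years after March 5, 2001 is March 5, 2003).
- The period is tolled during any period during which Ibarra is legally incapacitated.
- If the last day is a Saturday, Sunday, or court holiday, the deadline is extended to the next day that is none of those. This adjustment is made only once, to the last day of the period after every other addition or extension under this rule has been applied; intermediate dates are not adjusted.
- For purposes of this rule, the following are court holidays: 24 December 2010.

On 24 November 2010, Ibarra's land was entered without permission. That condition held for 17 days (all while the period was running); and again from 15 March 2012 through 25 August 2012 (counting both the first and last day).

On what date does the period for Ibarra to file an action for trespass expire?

4 years after 24 November 2010 is November 24, 2014.
Tolling adds 17 days: November 24, 2014 + 17 days = December 11, 2014.
From March 15, 2012 through August 25, 2012 inclusive is 164 days; tolling adds 164 days: December 11, 2014 + 164 days = May 24, 2015.
May 24, 2015 is Sunday. The next qualifying day is May 25, 2015.

May 25, 2015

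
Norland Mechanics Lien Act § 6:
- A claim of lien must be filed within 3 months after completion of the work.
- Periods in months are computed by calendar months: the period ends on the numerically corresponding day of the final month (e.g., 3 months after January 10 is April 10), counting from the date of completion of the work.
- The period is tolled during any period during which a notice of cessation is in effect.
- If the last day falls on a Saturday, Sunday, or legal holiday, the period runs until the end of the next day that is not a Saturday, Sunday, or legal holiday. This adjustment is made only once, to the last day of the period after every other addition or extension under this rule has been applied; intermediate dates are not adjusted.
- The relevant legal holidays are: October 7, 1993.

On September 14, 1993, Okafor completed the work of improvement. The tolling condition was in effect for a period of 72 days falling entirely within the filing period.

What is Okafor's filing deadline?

February 24, 1994

3 months after September 14, 1993 is December 14, 1993.
Tolling adds 72 days: December 14, 1993 + 72 days = February 24, 1994.
February 24, 1994 is a Thursday and not a legal holiday, so no extension applies.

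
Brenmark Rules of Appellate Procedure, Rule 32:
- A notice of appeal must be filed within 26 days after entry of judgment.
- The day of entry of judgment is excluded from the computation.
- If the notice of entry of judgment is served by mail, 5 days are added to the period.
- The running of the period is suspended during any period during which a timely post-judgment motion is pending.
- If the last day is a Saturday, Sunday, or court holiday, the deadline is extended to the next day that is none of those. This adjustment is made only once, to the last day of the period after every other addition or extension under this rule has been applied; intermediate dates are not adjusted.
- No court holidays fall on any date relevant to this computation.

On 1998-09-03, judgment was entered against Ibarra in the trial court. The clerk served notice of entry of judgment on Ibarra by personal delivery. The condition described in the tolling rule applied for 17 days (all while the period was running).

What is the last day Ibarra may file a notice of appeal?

October 16, 1998

26 days after 1998-09-03 is September 29, 1998.
Service was not by mail, so no mail extension applies.
Tolling adds 17 days: September 29, 1998 + 17 days = October 16, 1998.
October 16, 1998 is a Friday and not a court holiday, so no extension applies.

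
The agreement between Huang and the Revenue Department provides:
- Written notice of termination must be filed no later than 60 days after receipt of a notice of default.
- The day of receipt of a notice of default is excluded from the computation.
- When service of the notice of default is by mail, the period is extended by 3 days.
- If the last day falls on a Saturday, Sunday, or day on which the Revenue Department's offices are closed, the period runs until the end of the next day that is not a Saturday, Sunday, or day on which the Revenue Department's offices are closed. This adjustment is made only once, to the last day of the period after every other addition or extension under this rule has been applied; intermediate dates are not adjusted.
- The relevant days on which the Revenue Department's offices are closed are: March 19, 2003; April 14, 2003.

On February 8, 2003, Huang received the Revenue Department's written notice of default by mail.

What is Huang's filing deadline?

60 days after February 8, 2003 is April 9, 2003.
Service was by mail, adding 3 days: April 9, 2003 + 3 days = April 12, 2003.
April 12, 2003 is Saturday; April 13, 2003 is Sunday; April 14, 2003 is a listed holiday. The next qualifying day is April 15, 2003.

April 15, 2003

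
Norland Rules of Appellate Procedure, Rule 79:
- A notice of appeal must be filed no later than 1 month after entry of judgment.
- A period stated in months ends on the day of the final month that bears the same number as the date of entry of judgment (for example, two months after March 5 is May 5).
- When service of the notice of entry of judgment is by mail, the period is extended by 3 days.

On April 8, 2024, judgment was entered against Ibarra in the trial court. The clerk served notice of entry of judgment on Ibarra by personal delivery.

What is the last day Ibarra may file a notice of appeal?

May 8, 2024

1 month after April 8, 2024 is May 8, 2024.
Service was not by mail, so no mail extension applies.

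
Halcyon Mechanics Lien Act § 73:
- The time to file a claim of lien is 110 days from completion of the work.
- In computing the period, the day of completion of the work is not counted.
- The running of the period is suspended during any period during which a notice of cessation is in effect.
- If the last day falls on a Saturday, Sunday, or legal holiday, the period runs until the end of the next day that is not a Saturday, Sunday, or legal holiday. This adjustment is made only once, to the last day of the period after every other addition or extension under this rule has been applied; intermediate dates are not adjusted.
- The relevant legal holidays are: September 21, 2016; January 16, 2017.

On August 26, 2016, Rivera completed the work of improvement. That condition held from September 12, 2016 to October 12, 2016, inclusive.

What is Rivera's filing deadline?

110 days after August 26, 2016 is December 14, 2016.
From September 12, 2016 through October 12, 2016 inclusive is 31 days; tolling adds 31 days: December 14, 2016 + 31 days = January 14, 2017.
January 14, 2017 is Saturday; January 15, 2017 is Sunday; January 16, 2017 is a listed holiday. The next qualifying day is January 17, 2017.

January 17, 2017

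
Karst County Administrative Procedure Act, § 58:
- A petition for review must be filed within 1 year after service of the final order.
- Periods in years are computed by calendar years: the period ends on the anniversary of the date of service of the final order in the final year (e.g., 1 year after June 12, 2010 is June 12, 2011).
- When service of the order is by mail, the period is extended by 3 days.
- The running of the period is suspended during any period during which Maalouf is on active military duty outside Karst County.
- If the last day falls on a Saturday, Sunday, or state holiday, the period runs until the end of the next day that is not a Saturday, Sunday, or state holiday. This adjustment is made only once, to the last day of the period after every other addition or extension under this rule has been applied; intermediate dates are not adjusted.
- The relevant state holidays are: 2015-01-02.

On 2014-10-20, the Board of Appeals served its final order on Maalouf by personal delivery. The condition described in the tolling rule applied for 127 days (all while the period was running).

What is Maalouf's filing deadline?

1 year after 2014-10-20 is October 20, 2015.
Service was not by mail, so no mail extension applies.
Tolling adds 127 days: October 20, 2015 + 127 days = February 24, 2016.
February 24, 2016 is a Wednesday and not a state holiday, so no extension applies.

February 24, 2016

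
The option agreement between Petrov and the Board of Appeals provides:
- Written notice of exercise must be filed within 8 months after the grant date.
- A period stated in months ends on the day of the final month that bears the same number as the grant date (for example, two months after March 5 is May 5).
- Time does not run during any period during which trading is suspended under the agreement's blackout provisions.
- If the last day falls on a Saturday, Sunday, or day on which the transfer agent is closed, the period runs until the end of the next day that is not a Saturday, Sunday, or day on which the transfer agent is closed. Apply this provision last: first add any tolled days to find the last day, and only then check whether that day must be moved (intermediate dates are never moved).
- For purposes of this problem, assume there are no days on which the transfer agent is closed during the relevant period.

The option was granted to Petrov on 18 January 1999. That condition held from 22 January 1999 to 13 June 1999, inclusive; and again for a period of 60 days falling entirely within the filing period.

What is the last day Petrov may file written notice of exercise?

8 months after 18 January 1999 is September 18, 1999.
From January 22, 1999 through June 13, 1999 inclusive is 143 days; tolling adds 143 days: September 18, 1999 + 143 days = February 8, 2000.
Tolling adds 60 days: February 8, 2000 + 60 days = April 8, 2000.
April 8, 2000 is Saturday; April 9, 2000 is Sunday. The next qualifying day is April 10, 2000.

April 10, 2000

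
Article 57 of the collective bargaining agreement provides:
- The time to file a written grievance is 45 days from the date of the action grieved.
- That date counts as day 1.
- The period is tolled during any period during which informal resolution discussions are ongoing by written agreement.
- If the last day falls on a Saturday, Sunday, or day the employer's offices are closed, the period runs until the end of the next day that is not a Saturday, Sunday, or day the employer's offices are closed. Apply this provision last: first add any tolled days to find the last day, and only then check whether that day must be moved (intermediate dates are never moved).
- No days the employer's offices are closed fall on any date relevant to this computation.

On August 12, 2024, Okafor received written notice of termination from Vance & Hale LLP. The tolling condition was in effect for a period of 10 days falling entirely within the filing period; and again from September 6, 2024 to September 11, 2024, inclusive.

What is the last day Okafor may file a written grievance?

Counting August 12, 2024 as day 1, day 45 is September 25, 2024.
Tolling adds 10 days: September 25, 2024 + 10 days = October 5, 2024.
From September 6, 2024 through September 11, 2024 inclusive is 6 days; tolling adds 6 days: October 5, 2024 + 6 days = October 11, 2024.
October 11, 2024 is a Friday and not a day the employer's offices are closed, so no extension applies.

October 11, 2024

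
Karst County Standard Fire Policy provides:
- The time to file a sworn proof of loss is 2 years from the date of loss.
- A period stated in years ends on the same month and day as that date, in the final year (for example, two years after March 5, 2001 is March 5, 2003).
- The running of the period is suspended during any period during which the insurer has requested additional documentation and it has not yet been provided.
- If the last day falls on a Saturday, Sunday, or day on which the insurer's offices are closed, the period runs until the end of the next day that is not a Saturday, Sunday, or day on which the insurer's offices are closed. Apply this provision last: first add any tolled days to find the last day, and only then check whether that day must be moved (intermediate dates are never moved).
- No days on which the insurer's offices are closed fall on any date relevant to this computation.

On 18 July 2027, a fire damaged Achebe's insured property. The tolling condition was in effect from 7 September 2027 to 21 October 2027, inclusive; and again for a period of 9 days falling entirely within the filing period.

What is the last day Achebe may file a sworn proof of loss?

2 years after 18 July 2027 is July 18, 2029.
From September 7, 2027 through October 21, 2027 inclusive is 45 days; tolling adds 45 days: July 18, 2029 + 45 days = September 1, 2029.
Tolling adds 9 days: September 1, 2029 + 9 days = September 10, 2029.
September 10, 2029 is a Monday and not a day on which the insurer's offices are closed, so no extension applies.

September 10, 2029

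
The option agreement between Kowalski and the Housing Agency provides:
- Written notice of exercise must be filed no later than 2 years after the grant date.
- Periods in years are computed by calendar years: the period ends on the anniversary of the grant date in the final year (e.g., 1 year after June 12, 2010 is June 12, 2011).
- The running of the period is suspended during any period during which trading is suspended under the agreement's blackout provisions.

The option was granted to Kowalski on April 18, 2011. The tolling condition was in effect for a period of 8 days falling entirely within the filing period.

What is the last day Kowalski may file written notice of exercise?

2 years after April 18, 2011 is April 18, 2013.
Tolling adds 8 days: April 18, 2013 + 8 days = April 26, 2013.

April 26, 2013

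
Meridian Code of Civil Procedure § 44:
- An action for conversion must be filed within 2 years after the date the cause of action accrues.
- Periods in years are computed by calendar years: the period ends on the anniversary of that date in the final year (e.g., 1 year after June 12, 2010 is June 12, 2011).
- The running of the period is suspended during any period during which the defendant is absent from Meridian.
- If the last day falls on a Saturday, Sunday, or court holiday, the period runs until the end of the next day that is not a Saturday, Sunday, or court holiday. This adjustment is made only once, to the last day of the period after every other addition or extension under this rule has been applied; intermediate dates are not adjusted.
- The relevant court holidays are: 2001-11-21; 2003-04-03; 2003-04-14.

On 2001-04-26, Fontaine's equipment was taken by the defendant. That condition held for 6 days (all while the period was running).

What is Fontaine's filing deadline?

May 2, 2003

2 years after 2001-04-26 is April 26, 2003.
Tolling adds 6 days: April 26, 2003 + 6 days = May 2, 2003.
May 2, 2003 is a Friday and not a court holiday, so no extension applies.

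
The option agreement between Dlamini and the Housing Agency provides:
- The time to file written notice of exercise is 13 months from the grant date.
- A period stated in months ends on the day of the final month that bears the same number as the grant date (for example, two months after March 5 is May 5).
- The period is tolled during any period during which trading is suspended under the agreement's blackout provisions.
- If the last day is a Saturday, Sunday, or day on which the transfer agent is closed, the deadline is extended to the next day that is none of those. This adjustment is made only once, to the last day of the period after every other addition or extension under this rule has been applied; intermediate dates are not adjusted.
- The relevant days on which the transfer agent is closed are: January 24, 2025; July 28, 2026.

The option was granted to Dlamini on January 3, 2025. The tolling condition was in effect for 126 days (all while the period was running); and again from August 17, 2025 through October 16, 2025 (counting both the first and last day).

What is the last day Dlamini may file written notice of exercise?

13 months after January 3, 2025 is February 3, 2026.
Tolling adds 126 days: February 3, 2026 + 126 days = June 9, 2026.
From August 17, 2025 through October 16, 2025 inclusive is 61 days; tolling adds 61 days: June 9, 2026 + 61 days = August 9, 2026.
August 9, 2026 is Sunday. The next qualifying day is August 10, 2026.

August 10, 2026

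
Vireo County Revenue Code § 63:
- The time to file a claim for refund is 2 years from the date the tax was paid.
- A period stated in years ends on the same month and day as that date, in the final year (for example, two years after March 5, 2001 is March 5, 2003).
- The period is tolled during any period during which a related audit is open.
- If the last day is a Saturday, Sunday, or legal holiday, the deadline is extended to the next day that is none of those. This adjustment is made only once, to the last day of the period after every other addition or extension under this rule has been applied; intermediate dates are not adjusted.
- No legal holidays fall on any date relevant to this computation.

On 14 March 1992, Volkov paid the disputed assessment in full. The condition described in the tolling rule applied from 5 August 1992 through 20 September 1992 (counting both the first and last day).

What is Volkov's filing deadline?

2 years after 14 March 1992 is March 14, 1994.
From August 5, 1992 through September 20, 1992 inclusive is 47 days; tolling adds 47 days: March 14, 1994 + 47 days = April 30, 1994.
April 30, 1994 is Saturday; May 1, 1994 is Sunday. The next qualifying day is May 2, 1994.

May 2, 1994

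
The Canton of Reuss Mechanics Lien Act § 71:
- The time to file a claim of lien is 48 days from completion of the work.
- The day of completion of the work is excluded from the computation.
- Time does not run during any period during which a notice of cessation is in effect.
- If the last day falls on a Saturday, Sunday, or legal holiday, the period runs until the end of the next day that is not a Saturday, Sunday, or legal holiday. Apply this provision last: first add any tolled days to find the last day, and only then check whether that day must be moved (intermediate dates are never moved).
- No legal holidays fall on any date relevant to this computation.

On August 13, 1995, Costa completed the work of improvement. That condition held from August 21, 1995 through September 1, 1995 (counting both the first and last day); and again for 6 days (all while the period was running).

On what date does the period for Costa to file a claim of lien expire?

October 18, 1995

48 days after August 13, 1995 is September 30, 1995.
From August 21, 1995 through September 1, 1995 inclusive is 12 days; tolling adds 12 days: September 30, 1995 + 12 days = October 12, 1995.
Tolling adds 6 days: October 12, 1995 + 6 days = October 18, 1995.
October 18, 1995 is a Wednesday and not a legal holiday, so no extension applies.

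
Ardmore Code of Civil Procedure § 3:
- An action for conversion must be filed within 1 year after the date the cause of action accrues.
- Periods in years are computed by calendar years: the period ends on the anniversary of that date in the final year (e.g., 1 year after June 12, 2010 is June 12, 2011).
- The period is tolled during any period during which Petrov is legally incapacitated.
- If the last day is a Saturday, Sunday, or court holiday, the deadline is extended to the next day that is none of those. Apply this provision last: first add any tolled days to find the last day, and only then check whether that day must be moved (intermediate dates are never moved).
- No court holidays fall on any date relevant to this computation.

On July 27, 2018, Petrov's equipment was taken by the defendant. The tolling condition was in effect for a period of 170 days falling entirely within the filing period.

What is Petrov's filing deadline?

January 13, 2020

1 year after July 27, 2018 is July 27, 2019.
Tolling adds 170 days: July 27, 2019 + 170 days = January 13, 2020.
January 13, 2020 is a Monday and not a court holiday, so no extension applies.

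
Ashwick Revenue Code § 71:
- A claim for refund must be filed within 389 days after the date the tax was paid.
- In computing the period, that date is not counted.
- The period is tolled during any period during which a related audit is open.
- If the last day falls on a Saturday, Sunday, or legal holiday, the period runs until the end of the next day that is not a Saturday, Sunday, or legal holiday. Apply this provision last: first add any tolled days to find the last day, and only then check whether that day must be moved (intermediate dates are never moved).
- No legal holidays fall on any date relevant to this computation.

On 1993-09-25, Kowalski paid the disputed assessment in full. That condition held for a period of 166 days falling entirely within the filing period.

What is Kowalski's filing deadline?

April 3, 1995

389 days after 1993-09-25 is October 19, 1994.
Tolling adds 166 days: October 19, 1994 + 166 days = April 3, 1995.
April 3, 1995 is a Monday and not a legal holiday, so no extension applies.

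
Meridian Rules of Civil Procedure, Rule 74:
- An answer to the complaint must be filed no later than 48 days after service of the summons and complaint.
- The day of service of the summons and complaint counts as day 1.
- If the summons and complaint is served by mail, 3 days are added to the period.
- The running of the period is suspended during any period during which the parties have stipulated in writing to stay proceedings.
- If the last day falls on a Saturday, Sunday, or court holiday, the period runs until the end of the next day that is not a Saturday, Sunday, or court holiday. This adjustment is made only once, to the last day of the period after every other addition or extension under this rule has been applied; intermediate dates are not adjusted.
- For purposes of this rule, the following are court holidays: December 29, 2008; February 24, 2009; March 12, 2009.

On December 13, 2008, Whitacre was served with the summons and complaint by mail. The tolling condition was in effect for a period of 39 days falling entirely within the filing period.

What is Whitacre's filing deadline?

Counting December 13, 2008 as day 1, day 48 is January 29, 2009.
Service was by mail, adding 3 days: January 29, 2009 + 3 days = February 1, 2009.
Tolling adds 39 days: February 1, 2009 + 39 days = March 12, 2009.
March 12, 2009 is a listed holiday. The next qualifying day is March 13, 2009.

March 13, 2009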